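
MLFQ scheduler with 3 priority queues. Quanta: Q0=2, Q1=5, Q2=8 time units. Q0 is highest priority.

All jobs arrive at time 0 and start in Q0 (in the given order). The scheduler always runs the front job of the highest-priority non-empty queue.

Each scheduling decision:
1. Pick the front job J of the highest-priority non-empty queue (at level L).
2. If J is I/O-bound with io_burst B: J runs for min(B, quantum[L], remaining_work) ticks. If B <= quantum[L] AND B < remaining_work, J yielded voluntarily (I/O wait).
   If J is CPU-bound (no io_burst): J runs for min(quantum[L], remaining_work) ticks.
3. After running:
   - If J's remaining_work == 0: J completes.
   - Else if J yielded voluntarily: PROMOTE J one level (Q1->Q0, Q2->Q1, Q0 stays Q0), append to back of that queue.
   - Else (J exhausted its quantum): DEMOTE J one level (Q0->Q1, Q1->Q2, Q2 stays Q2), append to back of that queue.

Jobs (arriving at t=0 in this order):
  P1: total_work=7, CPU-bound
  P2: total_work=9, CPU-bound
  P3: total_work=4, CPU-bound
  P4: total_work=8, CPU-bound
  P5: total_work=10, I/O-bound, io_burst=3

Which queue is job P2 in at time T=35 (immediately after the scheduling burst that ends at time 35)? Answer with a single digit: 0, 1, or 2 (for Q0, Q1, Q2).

t=0-2: P1@Q0 runs 2, rem=5, quantum used, demote→Q1. Q0=[P2,P3,P4,P5] Q1=[P1] Q2=[]
t=2-4: P2@Q0 runs 2, rem=7, quantum used, demote→Q1. Q0=[P3,P4,P5] Q1=[P1,P2] Q2=[]
t=4-6: P3@Q0 runs 2, rem=2, quantum used, demote→Q1. Q0=[P4,P5] Q1=[P1,P2,P3] Q2=[]
t=6-8: P4@Q0 runs 2, rem=6, quantum used, demote→Q1. Q0=[P5] Q1=[P1,P2,P3,P4] Q2=[]
t=8-10: P5@Q0 runs 2, rem=8, quantum used, demote→Q1. Q0=[] Q1=[P1,P2,P3,P4,P5] Q2=[]
t=10-15: P1@Q1 runs 5, rem=0, completes. Q0=[] Q1=[P2,P3,P4,P5] Q2=[]
t=15-20: P2@Q1 runs 5, rem=2, quantum used, demote→Q2. Q0=[] Q1=[P3,P4,P5] Q2=[P2]
t=20-22: P3@Q1 runs 2, rem=0, completes. Q0=[] Q1=[P4,P5] Q2=[P2]
t=22-27: P4@Q1 runs 5, rem=1, quantum used, demote→Q2. Q0=[] Q1=[P5] Q2=[P2,P4]
t=27-30: P5@Q1 runs 3, rem=5, I/O yield, promote→Q0. Q0=[P5] Q1=[] Q2=[P2,P4]
t=30-32: P5@Q0 runs 2, rem=3, quantum used, demote→Q1. Q0=[] Q1=[P5] Q2=[P2,P4]
t=32-35: P5@Q1 runs 3, rem=0, completes. Q0=[] Q1=[] Q2=[P2,P4]
t=35-37: P2@Q2 runs 2, rem=0, completes. Q0=[] Q1=[] Q2=[P4]
t=37-38: P4@Q2 runs 1, rem=0, completes. Q0=[] Q1=[] Q2=[]

Answer: 2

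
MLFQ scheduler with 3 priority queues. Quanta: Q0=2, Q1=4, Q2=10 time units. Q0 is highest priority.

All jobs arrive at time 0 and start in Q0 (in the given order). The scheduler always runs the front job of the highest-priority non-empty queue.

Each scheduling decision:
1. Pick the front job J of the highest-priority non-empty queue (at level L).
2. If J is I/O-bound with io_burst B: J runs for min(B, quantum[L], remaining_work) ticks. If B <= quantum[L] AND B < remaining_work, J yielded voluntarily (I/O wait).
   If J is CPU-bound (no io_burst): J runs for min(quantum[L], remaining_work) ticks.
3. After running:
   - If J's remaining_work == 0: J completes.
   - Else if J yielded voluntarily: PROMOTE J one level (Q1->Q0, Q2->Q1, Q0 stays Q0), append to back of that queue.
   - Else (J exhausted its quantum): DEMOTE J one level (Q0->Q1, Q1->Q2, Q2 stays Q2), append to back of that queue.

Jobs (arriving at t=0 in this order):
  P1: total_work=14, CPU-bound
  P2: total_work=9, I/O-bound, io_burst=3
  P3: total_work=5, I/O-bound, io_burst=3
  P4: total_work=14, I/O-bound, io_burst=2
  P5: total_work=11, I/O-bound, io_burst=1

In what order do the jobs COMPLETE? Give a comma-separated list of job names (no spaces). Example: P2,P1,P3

Answer: P4,P5,P3,P2,P1

Derivation:
t=0-2: P1@Q0 runs 2, rem=12, quantum used, demote→Q1. Q0=[P2,P3,P4,P5] Q1=[P1] Q2=[]
t=2-4: P2@Q0 runs 2, rem=7, quantum used, demote→Q1. Q0=[P3,P4,P5] Q1=[P1,P2] Q2=[]
t=4-6: P3@Q0 runs 2, rem=3, quantum used, demote→Q1. Q0=[P4,P5] Q1=[P1,P2,P3] Q2=[]
t=6-8: P4@Q0 runs 2, rem=12, I/O yield, promote→Q0. Q0=[P5,P4] Q1=[P1,P2,P3] Q2=[]
t=8-9: P5@Q0 runs 1, rem=10, I/O yield, promote→Q0. Q0=[P4,P5] Q1=[P1,P2,P3] Q2=[]
t=9-11: P4@Q0 runs 2, rem=10, I/O yield, promote→Q0. Q0=[P5,P4] Q1=[P1,P2,P3] Q2=[]
t=11-12: P5@Q0 runs 1, rem=9, I/O yield, promote→Q0. Q0=[P4,P5] Q1=[P1,P2,P3] Q2=[]
t=12-14: P4@Q0 runs 2, rem=8, I/O yield, promote→Q0. Q0=[P5,P4] Q1=[P1,P2,P3] Q2=[]
t=14-15: P5@Q0 runs 1, rem=8, I/O yield, promote→Q0. Q0=[P4,P5] Q1=[P1,P2,P3] Q2=[]
t=15-17: P4@Q0 runs 2, rem=6, I/O yield, promote→Q0. Q0=[P5,P4] Q1=[P1,P2,P3] Q2=[]
t=17-18: P5@Q0 runs 1, rem=7, I/O yield, promote→Q0. Q0=[P4,P5] Q1=[P1,P2,P3] Q2=[]
t=18-20: P4@Q0 runs 2, rem=4, I/O yield, promote→Q0. Q0=[P5,P4] Q1=[P1,P2,P3] Q2=[]
t=20-21: P5@Q0 runs 1, rem=6, I/O yield, promote→Q0. Q0=[P4,P5] Q1=[P1,P2,P3] Q2=[]
t=21-23: P4@Q0 runs 2, rem=2, I/O yield, promote→Q0. Q0=[P5,P4] Q1=[P1,P2,P3] Q2=[]
t=23-24: P5@Q0 runs 1, rem=5, I/O yield, promote→Q0. Q0=[P4,P5] Q1=[P1,P2,P3] Q2=[]
t=24-26: P4@Q0 runs 2, rem=0, completes. Q0=[P5] Q1=[P1,P2,P3] Q2=[]
t=26-27: P5@Q0 runs 1, rem=4, I/O yield, promote→Q0. Q0=[P5] Q1=[P1,P2,P3] Q2=[]
t=27-28: P5@Q0 runs 1, rem=3, I/O yield, promote→Q0. Q0=[P5] Q1=[P1,P2,P3] Q2=[]
t=28-29: P5@Q0 runs 1, rem=2, I/O yield, promote→Q0. Q0=[P5] Q1=[P1,P2,P3] Q2=[]
t=29-30: P5@Q0 runs 1, rem=1, I/O yield, promote→Q0. Q0=[P5] Q1=[P1,P2,P3] Q2=[]
t=30-31: P5@Q0 runs 1, rem=0, completes. Q0=[] Q1=[P1,P2,P3] Q2=[]
t=31-35: P1@Q1 runs 4, rem=8, quantum used, demote→Q2. Q0=[] Q1=[P2,P3] Q2=[P1]
t=35-38: P2@Q1 runs 3, rem=4, I/O yield, promote→Q0. Q0=[P2] Q1=[P3] Q2=[P1]
t=38-40: P2@Q0 runs 2, rem=2, quantum used, demote→Q1. Q0=[] Q1=[P3,P2] Q2=[P1]
t=40-43: P3@Q1 runs 3, rem=0, completes. Q0=[] Q1=[P2] Q2=[P1]
t=43-45: P2@Q1 runs 2, rem=0, completes. Q0=[] Q1=[] Q2=[P1]
t=45-53: P1@Q2 runs 8, rem=0, completes. Q0=[] Q1=[] Q2=[]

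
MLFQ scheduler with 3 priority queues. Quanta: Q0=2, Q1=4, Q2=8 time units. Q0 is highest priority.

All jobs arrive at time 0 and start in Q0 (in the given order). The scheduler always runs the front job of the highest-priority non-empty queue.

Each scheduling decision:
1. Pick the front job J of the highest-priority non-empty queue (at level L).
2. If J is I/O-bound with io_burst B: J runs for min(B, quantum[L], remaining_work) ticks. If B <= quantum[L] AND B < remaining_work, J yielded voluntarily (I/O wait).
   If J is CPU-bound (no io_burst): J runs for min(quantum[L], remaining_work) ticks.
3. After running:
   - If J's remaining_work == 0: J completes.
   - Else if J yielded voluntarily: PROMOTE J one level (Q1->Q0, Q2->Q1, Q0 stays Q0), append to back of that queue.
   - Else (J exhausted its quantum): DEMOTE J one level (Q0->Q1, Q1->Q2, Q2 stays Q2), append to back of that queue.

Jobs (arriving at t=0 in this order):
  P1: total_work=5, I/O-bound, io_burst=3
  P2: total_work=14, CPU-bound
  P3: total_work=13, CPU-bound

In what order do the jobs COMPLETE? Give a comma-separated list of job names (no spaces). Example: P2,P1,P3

Answer: P1,P2,P3

Derivation:
t=0-2: P1@Q0 runs 2, rem=3, quantum used, demote→Q1. Q0=[P2,P3] Q1=[P1] Q2=[]
t=2-4: P2@Q0 runs 2, rem=12, quantum used, demote→Q1. Q0=[P3] Q1=[P1,P2] Q2=[]
t=4-6: P3@Q0 runs 2, rem=11, quantum used, demote→Q1. Q0=[] Q1=[P1,P2,P3] Q2=[]
t=6-9: P1@Q1 runs 3, rem=0, completes. Q0=[] Q1=[P2,P3] Q2=[]
t=9-13: P2@Q1 runs 4, rem=8, quantum used, demote→Q2. Q0=[] Q1=[P3] Q2=[P2]
t=13-17: P3@Q1 runs 4, rem=7, quantum used, demote→Q2. Q0=[] Q1=[] Q2=[P2,P3]
t=17-25: P2@Q2 runs 8, rem=0, completes. Q0=[] Q1=[] Q2=[P3]
t=25-32: P3@Q2 runs 7, rem=0, completes. Q0=[] Q1=[] Q2=[]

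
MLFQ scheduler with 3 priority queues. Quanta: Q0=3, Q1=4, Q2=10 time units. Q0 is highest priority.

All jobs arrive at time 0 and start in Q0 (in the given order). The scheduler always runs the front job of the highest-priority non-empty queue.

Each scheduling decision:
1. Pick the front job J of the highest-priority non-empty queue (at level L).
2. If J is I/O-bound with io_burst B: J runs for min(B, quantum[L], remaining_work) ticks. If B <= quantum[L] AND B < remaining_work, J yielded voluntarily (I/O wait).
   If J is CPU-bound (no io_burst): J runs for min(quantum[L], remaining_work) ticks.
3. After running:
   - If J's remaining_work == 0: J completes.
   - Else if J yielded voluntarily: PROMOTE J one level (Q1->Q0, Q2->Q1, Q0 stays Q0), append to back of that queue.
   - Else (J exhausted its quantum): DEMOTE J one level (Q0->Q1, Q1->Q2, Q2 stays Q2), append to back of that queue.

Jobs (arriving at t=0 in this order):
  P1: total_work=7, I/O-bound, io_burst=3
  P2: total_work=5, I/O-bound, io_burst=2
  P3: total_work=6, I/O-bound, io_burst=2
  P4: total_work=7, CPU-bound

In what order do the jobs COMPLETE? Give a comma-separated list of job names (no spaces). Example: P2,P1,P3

t=0-3: P1@Q0 runs 3, rem=4, I/O yield, promote→Q0. Q0=[P2,P3,P4,P1] Q1=[] Q2=[]
t=3-5: P2@Q0 runs 2, rem=3, I/O yield, promote→Q0. Q0=[P3,P4,P1,P2] Q1=[] Q2=[]
t=5-7: P3@Q0 runs 2, rem=4, I/O yield, promote→Q0. Q0=[P4,P1,P2,P3] Q1=[] Q2=[]
t=7-10: P4@Q0 runs 3, rem=4, quantum used, demote→Q1. Q0=[P1,P2,P3] Q1=[P4] Q2=[]
t=10-13: P1@Q0 runs 3, rem=1, I/O yield, promote→Q0. Q0=[P2,P3,P1] Q1=[P4] Q2=[]
t=13-15: P2@Q0 runs 2, rem=1, I/O yield, promote→Q0. Q0=[P3,P1,P2] Q1=[P4] Q2=[]
t=15-17: P3@Q0 runs 2, rem=2, I/O yield, promote→Q0. Q0=[P1,P2,P3] Q1=[P4] Q2=[]
t=17-18: P1@Q0 runs 1, rem=0, completes. Q0=[P2,P3] Q1=[P4] Q2=[]
t=18-19: P2@Q0 runs 1, rem=0, completes. Q0=[P3] Q1=[P4] Q2=[]
t=19-21: P3@Q0 runs 2, rem=0, completes. Q0=[] Q1=[P4] Q2=[]
t=21-25: P4@Q1 runs 4, rem=0, completes. Q0=[] Q1=[] Q2=[]

Answer: P1,P2,P3,P4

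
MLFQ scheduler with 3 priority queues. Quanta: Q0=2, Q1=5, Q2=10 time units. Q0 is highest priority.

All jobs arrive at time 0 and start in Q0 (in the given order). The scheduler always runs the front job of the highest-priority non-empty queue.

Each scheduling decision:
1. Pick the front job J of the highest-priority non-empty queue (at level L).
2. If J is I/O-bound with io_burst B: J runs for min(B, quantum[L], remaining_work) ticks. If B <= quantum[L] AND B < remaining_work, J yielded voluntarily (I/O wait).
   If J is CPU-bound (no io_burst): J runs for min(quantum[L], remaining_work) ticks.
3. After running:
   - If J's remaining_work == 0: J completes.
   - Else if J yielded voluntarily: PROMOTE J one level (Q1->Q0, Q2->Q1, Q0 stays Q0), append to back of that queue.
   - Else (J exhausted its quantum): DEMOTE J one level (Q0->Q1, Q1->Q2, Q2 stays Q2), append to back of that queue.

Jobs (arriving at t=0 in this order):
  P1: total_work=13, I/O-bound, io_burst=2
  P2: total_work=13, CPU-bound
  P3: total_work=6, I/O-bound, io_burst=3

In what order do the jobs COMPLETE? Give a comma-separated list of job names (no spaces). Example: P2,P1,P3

Answer: P1,P3,P2

Derivation:
t=0-2: P1@Q0 runs 2, rem=11, I/O yield, promote→Q0. Q0=[P2,P3,P1] Q1=[] Q2=[]
t=2-4: P2@Q0 runs 2, rem=11, quantum used, demote→Q1. Q0=[P3,P1] Q1=[P2] Q2=[]
t=4-6: P3@Q0 runs 2, rem=4, quantum used, demote→Q1. Q0=[P1] Q1=[P2,P3] Q2=[]
t=6-8: P1@Q0 runs 2, rem=9, I/O yield, promote→Q0. Q0=[P1] Q1=[P2,P3] Q2=[]
t=8-10: P1@Q0 runs 2, rem=7, I/O yield, promote→Q0. Q0=[P1] Q1=[P2,P3] Q2=[]
t=10-12: P1@Q0 runs 2, rem=5, I/O yield, promote→Q0. Q0=[P1] Q1=[P2,P3] Q2=[]
t=12-14: P1@Q0 runs 2, rem=3, I/O yield, promote→Q0. Q0=[P1] Q1=[P2,P3] Q2=[]
t=14-16: P1@Q0 runs 2, rem=1, I/O yield, promote→Q0. Q0=[P1] Q1=[P2,P3] Q2=[]
t=16-17: P1@Q0 runs 1, rem=0, completes. Q0=[] Q1=[P2,P3] Q2=[]
t=17-22: P2@Q1 runs 5, rem=6, quantum used, demote→Q2. Q0=[] Q1=[P3] Q2=[P2]
t=22-25: P3@Q1 runs 3, rem=1, I/O yield, promote→Q0. Q0=[P3] Q1=[] Q2=[P2]
t=25-26: P3@Q0 runs 1, rem=0, completes. Q0=[] Q1=[] Q2=[P2]
t=26-32: P2@Q2 runs 6, rem=0, completes. Q0=[] Q1=[] Q2=[]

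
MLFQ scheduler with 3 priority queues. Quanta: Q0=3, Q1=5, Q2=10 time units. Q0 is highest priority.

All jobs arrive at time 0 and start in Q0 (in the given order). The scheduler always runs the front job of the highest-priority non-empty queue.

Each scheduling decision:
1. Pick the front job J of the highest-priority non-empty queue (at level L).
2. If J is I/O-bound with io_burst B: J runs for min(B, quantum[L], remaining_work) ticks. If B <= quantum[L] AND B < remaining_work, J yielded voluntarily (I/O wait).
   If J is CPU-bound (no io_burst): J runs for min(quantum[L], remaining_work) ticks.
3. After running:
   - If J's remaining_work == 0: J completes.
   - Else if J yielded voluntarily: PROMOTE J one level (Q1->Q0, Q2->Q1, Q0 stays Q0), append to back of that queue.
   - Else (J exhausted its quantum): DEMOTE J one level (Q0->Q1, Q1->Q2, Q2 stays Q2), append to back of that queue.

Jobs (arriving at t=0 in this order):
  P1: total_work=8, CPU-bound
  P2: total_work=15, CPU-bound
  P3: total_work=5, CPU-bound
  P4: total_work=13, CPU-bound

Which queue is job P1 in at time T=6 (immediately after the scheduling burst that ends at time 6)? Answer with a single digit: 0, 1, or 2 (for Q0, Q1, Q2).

t=0-3: P1@Q0 runs 3, rem=5, quantum used, demote→Q1. Q0=[P2,P3,P4] Q1=[P1] Q2=[]
t=3-6: P2@Q0 runs 3, rem=12, quantum used, demote→Q1. Q0=[P3,P4] Q1=[P1,P2] Q2=[]
t=6-9: P3@Q0 runs 3, rem=2, quantum used, demote→Q1. Q0=[P4] Q1=[P1,P2,P3] Q2=[]
t=9-12: P4@Q0 runs 3, rem=10, quantum used, demote→Q1. Q0=[] Q1=[P1,P2,P3,P4] Q2=[]
t=12-17: P1@Q1 runs 5, rem=0, completes. Q0=[] Q1=[P2,P3,P4] Q2=[]
t=17-22: P2@Q1 runs 5, rem=7, quantum used, demote→Q2. Q0=[] Q1=[P3,P4] Q2=[P2]
t=22-24: P3@Q1 runs 2, rem=0, completes. Q0=[] Q1=[P4] Q2=[P2]
t=24-29: P4@Q1 runs 5, rem=5, quantum used, demote→Q2. Q0=[] Q1=[] Q2=[P2,P4]
t=29-36: P2@Q2 runs 7, rem=0, completes. Q0=[] Q1=[] Q2=[P4]
t=36-41: P4@Q2 runs 5, rem=0, completes. Q0=[] Q1=[] Q2=[]

Answer: 1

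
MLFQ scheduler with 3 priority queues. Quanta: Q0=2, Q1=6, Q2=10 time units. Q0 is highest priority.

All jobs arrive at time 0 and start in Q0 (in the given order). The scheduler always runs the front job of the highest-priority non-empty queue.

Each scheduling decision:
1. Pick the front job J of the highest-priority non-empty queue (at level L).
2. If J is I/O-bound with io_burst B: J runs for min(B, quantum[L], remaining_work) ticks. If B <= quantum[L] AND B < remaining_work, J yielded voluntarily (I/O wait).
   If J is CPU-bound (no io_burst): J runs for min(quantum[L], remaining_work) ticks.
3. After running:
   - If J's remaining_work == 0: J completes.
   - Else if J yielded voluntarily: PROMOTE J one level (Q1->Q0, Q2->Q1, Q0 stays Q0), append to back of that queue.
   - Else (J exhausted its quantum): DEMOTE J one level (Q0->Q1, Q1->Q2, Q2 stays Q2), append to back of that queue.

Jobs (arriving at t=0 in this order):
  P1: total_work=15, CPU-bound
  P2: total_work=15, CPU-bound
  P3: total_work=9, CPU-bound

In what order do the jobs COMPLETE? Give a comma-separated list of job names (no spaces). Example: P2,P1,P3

t=0-2: P1@Q0 runs 2, rem=13, quantum used, demote→Q1. Q0=[P2,P3] Q1=[P1] Q2=[]
t=2-4: P2@Q0 runs 2, rem=13, quantum used, demote→Q1. Q0=[P3] Q1=[P1,P2] Q2=[]
t=4-6: P3@Q0 runs 2, rem=7, quantum used, demote→Q1. Q0=[] Q1=[P1,P2,P3] Q2=[]
t=6-12: P1@Q1 runs 6, rem=7, quantum used, demote→Q2. Q0=[] Q1=[P2,P3] Q2=[P1]
t=12-18: P2@Q1 runs 6, rem=7, quantum used, demote→Q2. Q0=[] Q1=[P3] Q2=[P1,P2]
t=18-24: P3@Q1 runs 6, rem=1, quantum used, demote→Q2. Q0=[] Q1=[] Q2=[P1,P2,P3]
t=24-31: P1@Q2 runs 7, rem=0, completes. Q0=[] Q1=[] Q2=[P2,P3]
t=31-38: P2@Q2 runs 7, rem=0, completes. Q0=[] Q1=[] Q2=[P3]
t=38-39: P3@Q2 runs 1, rem=0, completes. Q0=[] Q1=[] Q2=[]

Answer: P1,P2,P3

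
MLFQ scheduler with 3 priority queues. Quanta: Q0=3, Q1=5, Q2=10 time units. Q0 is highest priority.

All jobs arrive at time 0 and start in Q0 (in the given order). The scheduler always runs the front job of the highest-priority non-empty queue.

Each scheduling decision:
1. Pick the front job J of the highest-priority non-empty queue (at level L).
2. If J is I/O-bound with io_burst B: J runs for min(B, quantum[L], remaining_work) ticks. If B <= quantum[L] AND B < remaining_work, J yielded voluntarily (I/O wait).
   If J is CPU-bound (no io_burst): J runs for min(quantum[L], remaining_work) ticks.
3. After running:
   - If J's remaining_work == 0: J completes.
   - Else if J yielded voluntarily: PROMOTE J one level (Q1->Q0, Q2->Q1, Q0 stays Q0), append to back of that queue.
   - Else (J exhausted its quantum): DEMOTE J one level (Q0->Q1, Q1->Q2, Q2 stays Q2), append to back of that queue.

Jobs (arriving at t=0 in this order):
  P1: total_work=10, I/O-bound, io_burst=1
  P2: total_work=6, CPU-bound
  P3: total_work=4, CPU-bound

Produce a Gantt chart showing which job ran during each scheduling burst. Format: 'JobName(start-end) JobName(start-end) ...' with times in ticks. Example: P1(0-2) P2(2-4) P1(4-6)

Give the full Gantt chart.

t=0-1: P1@Q0 runs 1, rem=9, I/O yield, promote→Q0. Q0=[P2,P3,P1] Q1=[] Q2=[]
t=1-4: P2@Q0 runs 3, rem=3, quantum used, demote→Q1. Q0=[P3,P1] Q1=[P2] Q2=[]
t=4-7: P3@Q0 runs 3, rem=1, quantum used, demote→Q1. Q0=[P1] Q1=[P2,P3] Q2=[]
t=7-8: P1@Q0 runs 1, rem=8, I/O yield, promote→Q0. Q0=[P1] Q1=[P2,P3] Q2=[]
t=8-9: P1@Q0 runs 1, rem=7, I/O yield, promote→Q0. Q0=[P1] Q1=[P2,P3] Q2=[]
t=9-10: P1@Q0 runs 1, rem=6, I/O yield, promote→Q0. Q0=[P1] Q1=[P2,P3] Q2=[]
t=10-11: P1@Q0 runs 1, rem=5, I/O yield, promote→Q0. Q0=[P1] Q1=[P2,P3] Q2=[]
t=11-12: P1@Q0 runs 1, rem=4, I/O yield, promote→Q0. Q0=[P1] Q1=[P2,P3] Q2=[]
t=12-13: P1@Q0 runs 1, rem=3, I/O yield, promote→Q0. Q0=[P1] Q1=[P2,P3] Q2=[]
t=13-14: P1@Q0 runs 1, rem=2, I/O yield, promote→Q0. Q0=[P1] Q1=[P2,P3] Q2=[]
t=14-15: P1@Q0 runs 1, rem=1, I/O yield, promote→Q0. Q0=[P1] Q1=[P2,P3] Q2=[]
t=15-16: P1@Q0 runs 1, rem=0, completes. Q0=[] Q1=[P2,P3] Q2=[]
t=16-19: P2@Q1 runs 3, rem=0, completes. Q0=[] Q1=[P3] Q2=[]
t=19-20: P3@Q1 runs 1, rem=0, completes. Q0=[] Q1=[] Q2=[]

Answer: P1(0-1) P2(1-4) P3(4-7) P1(7-8) P1(8-9) P1(9-10) P1(10-11) P1(11-12) P1(12-13) P1(13-14) P1(14-15) P1(15-16) P2(16-19) P3(19-20)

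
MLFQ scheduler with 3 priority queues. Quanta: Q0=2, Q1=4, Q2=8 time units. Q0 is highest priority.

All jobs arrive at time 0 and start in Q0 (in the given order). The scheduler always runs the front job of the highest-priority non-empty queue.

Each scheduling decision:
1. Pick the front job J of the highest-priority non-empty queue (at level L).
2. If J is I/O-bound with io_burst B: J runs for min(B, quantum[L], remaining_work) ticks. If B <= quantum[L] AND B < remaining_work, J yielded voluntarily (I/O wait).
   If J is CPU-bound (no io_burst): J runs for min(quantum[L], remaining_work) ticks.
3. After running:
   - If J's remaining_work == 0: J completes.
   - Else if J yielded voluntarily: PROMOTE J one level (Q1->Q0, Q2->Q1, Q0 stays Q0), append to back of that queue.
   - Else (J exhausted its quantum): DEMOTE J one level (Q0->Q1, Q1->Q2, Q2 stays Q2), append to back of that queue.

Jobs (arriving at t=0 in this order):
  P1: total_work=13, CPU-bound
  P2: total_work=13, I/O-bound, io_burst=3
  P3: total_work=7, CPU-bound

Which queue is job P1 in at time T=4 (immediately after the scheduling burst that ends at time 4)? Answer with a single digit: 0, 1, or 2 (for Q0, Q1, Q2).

Answer: 1

Derivation:
t=0-2: P1@Q0 runs 2, rem=11, quantum used, demote→Q1. Q0=[P2,P3] Q1=[P1] Q2=[]
t=2-4: P2@Q0 runs 2, rem=11, quantum used, demote→Q1. Q0=[P3] Q1=[P1,P2] Q2=[]
t=4-6: P3@Q0 runs 2, rem=5, quantum used, demote→Q1. Q0=[] Q1=[P1,P2,P3] Q2=[]
t=6-10: P1@Q1 runs 4, rem=7, quantum used, demote→Q2. Q0=[] Q1=[P2,P3] Q2=[P1]
t=10-13: P2@Q1 runs 3, rem=8, I/O yield, promote→Q0. Q0=[P2] Q1=[P3] Q2=[P1]
t=13-15: P2@Q0 runs 2, rem=6, quantum used, demote→Q1. Q0=[] Q1=[P3,P2] Q2=[P1]
t=15-19: P3@Q1 runs 4, rem=1, quantum used, demote→Q2. Q0=[] Q1=[P2] Q2=[P1,P3]
t=19-22: P2@Q1 runs 3, rem=3, I/O yield, promote→Q0. Q0=[P2] Q1=[] Q2=[P1,P3]
t=22-24: P2@Q0 runs 2, rem=1, quantum used, demote→Q1. Q0=[] Q1=[P2] Q2=[P1,P3]
t=24-25: P2@Q1 runs 1, rem=0, completes. Q0=[] Q1=[] Q2=[P1,P3]
t=25-32: P1@Q2 runs 7, rem=0, completes. Q0=[] Q1=[] Q2=[P3]
t=32-33: P3@Q2 runs 1, rem=0, completes. Q0=[] Q1=[] Q2=[]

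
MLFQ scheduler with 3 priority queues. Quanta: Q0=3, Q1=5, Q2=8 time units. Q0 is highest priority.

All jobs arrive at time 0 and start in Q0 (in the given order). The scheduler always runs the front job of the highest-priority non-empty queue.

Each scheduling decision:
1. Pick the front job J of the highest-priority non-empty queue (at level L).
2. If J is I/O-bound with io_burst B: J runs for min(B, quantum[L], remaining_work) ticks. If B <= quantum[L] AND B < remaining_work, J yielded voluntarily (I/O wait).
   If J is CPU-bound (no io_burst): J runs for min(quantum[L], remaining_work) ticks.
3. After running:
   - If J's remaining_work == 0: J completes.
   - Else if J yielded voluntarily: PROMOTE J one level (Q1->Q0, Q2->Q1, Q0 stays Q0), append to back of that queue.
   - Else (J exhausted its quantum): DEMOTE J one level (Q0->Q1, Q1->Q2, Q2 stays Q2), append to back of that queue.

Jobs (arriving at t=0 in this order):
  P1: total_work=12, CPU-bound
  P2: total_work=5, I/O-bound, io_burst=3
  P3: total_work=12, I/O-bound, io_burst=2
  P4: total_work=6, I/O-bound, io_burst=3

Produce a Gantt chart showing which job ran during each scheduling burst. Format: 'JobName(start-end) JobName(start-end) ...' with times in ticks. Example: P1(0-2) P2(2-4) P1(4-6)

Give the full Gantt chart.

Answer: P1(0-3) P2(3-6) P3(6-8) P4(8-11) P2(11-13) P3(13-15) P4(15-18) P3(18-20) P3(20-22) P3(22-24) P3(24-26) P1(26-31) P1(31-35)

Derivation:
t=0-3: P1@Q0 runs 3, rem=9, quantum used, demote→Q1. Q0=[P2,P3,P4] Q1=[P1] Q2=[]
t=3-6: P2@Q0 runs 3, rem=2, I/O yield, promote→Q0. Q0=[P3,P4,P2] Q1=[P1] Q2=[]
t=6-8: P3@Q0 runs 2, rem=10, I/O yield, promote→Q0. Q0=[P4,P2,P3] Q1=[P1] Q2=[]
t=8-11: P4@Q0 runs 3, rem=3, I/O yield, promote→Q0. Q0=[P2,P3,P4] Q1=[P1] Q2=[]
t=11-13: P2@Q0 runs 2, rem=0, completes. Q0=[P3,P4] Q1=[P1] Q2=[]
t=13-15: P3@Q0 runs 2, rem=8, I/O yield, promote→Q0. Q0=[P4,P3] Q1=[P1] Q2=[]
t=15-18: P4@Q0 runs 3, rem=0, completes. Q0=[P3] Q1=[P1] Q2=[]
t=18-20: P3@Q0 runs 2, rem=6, I/O yield, promote→Q0. Q0=[P3] Q1=[P1] Q2=[]
t=20-22: P3@Q0 runs 2, rem=4, I/O yield, promote→Q0. Q0=[P3] Q1=[P1] Q2=[]
t=22-24: P3@Q0 runs 2, rem=2, I/O yield, promote→Q0. Q0=[P3] Q1=[P1] Q2=[]
t=24-26: P3@Q0 runs 2, rem=0, completes. Q0=[] Q1=[P1] Q2=[]
t=26-31: P1@Q1 runs 5, rem=4, quantum used, demote→Q2. Q0=[] Q1=[] Q2=[P1]
t=31-35: P1@Q2 runs 4, rem=0, completes. Q0=[] Q1=[] Q2=[]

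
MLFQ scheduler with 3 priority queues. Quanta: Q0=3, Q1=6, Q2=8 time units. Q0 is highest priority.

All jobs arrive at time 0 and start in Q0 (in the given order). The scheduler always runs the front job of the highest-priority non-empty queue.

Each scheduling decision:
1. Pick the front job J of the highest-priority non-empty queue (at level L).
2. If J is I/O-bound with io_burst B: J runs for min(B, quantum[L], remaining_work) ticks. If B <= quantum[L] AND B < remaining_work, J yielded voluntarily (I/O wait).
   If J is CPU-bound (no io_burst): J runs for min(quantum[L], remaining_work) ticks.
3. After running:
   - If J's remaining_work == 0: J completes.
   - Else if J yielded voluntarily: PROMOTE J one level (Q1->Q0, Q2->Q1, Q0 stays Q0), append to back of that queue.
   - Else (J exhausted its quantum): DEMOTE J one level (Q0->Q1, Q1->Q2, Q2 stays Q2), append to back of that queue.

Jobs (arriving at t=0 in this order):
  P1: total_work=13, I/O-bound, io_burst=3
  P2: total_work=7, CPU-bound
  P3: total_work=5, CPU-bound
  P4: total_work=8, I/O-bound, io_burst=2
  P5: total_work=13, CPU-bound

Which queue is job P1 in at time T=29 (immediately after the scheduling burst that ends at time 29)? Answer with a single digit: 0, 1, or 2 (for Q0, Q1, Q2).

Answer: 0

Derivation:
t=0-3: P1@Q0 runs 3, rem=10, I/O yield, promote→Q0. Q0=[P2,P3,P4,P5,P1] Q1=[] Q2=[]
t=3-6: P2@Q0 runs 3, rem=4, quantum used, demote→Q1. Q0=[P3,P4,P5,P1] Q1=[P2] Q2=[]
t=6-9: P3@Q0 runs 3, rem=2, quantum used, demote→Q1. Q0=[P4,P5,P1] Q1=[P2,P3] Q2=[]
t=9-11: P4@Q0 runs 2, rem=6, I/O yield, promote→Q0. Q0=[P5,P1,P4] Q1=[P2,P3] Q2=[]
t=11-14: P5@Q0 runs 3, rem=10, quantum used, demote→Q1. Q0=[P1,P4] Q1=[P2,P3,P5] Q2=[]
t=14-17: P1@Q0 runs 3, rem=7, I/O yield, promote→Q0. Q0=[P4,P1] Q1=[P2,P3,P5] Q2=[]
t=17-19: P4@Q0 runs 2, rem=4, I/O yield, promote→Q0. Q0=[P1,P4] Q1=[P2,P3,P5] Q2=[]
t=19-22: P1@Q0 runs 3, rem=4, I/O yield, promote→Q0. Q0=[P4,P1] Q1=[P2,P3,P5] Q2=[]
t=22-24: P4@Q0 runs 2, rem=2, I/O yield, promote→Q0. Q0=[P1,P4] Q1=[P2,P3,P5] Q2=[]
t=24-27: P1@Q0 runs 3, rem=1, I/O yield, promote→Q0. Q0=[P4,P1] Q1=[P2,P3,P5] Q2=[]
t=27-29: P4@Q0 runs 2, rem=0, completes. Q0=[P1] Q1=[P2,P3,P5] Q2=[]
t=29-30: P1@Q0 runs 1, rem=0, completes. Q0=[] Q1=[P2,P3,P5] Q2=[]
t=30-34: P2@Q1 runs 4, rem=0, completes. Q0=[] Q1=[P3,P5] Q2=[]
t=34-36: P3@Q1 runs 2, rem=0, completes. Q0=[] Q1=[P5] Q2=[]
t=36-42: P5@Q1 runs 6, rem=4, quantum used, demote→Q2. Q0=[] Q1=[] Q2=[P5]
t=42-46: P5@Q2 runs 4, rem=0, completes. Q0=[] Q1=[] Q2=[]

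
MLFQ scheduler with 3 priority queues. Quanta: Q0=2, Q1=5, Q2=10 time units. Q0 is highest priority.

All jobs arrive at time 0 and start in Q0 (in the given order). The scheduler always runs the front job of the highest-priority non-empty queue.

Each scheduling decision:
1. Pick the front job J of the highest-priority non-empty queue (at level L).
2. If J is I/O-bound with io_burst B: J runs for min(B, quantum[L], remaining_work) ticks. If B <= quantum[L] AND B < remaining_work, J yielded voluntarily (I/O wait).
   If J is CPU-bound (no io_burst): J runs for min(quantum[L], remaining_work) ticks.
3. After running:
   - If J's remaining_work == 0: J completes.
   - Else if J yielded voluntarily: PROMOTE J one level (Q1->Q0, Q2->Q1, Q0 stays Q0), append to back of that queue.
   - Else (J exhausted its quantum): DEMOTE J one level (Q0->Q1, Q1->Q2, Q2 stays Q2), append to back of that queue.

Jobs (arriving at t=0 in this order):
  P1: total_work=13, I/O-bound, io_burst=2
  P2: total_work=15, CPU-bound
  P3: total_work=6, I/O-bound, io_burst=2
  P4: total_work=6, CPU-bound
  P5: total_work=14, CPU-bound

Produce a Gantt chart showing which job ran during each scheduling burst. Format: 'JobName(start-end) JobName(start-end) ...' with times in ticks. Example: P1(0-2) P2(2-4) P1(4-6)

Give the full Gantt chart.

Answer: P1(0-2) P2(2-4) P3(4-6) P4(6-8) P5(8-10) P1(10-12) P3(12-14) P1(14-16) P3(16-18) P1(18-20) P1(20-22) P1(22-24) P1(24-25) P2(25-30) P4(30-34) P5(34-39) P2(39-47) P5(47-54)

Derivation:
t=0-2: P1@Q0 runs 2, rem=11, I/O yield, promote→Q0. Q0=[P2,P3,P4,P5,P1] Q1=[] Q2=[]
t=2-4: P2@Q0 runs 2, rem=13, quantum used, demote→Q1. Q0=[P3,P4,P5,P1] Q1=[P2] Q2=[]
t=4-6: P3@Q0 runs 2, rem=4, I/O yield, promote→Q0. Q0=[P4,P5,P1,P3] Q1=[P2] Q2=[]
t=6-8: P4@Q0 runs 2, rem=4, quantum used, demote→Q1. Q0=[P5,P1,P3] Q1=[P2,P4] Q2=[]
t=8-10: P5@Q0 runs 2, rem=12, quantum used, demote→Q1. Q0=[P1,P3] Q1=[P2,P4,P5] Q2=[]
t=10-12: P1@Q0 runs 2, rem=9, I/O yield, promote→Q0. Q0=[P3,P1] Q1=[P2,P4,P5] Q2=[]
t=12-14: P3@Q0 runs 2, rem=2, I/O yield, promote→Q0. Q0=[P1,P3] Q1=[P2,P4,P5] Q2=[]
t=14-16: P1@Q0 runs 2, rem=7, I/O yield, promote→Q0. Q0=[P3,P1] Q1=[P2,P4,P5] Q2=[]
t=16-18: P3@Q0 runs 2, rem=0, completes. Q0=[P1] Q1=[P2,P4,P5] Q2=[]
t=18-20: P1@Q0 runs 2, rem=5, I/O yield, promote→Q0. Q0=[P1] Q1=[P2,P4,P5] Q2=[]
t=20-22: P1@Q0 runs 2, rem=3, I/O yield, promote→Q0. Q0=[P1] Q1=[P2,P4,P5] Q2=[]
t=22-24: P1@Q0 runs 2, rem=1, I/O yield, promote→Q0. Q0=[P1] Q1=[P2,P4,P5] Q2=[]
t=24-25: P1@Q0 runs 1, rem=0, completes. Q0=[] Q1=[P2,P4,P5] Q2=[]
t=25-30: P2@Q1 runs 5, rem=8, quantum used, demote→Q2. Q0=[] Q1=[P4,P5] Q2=[P2]
t=30-34: P4@Q1 runs 4, rem=0, completes. Q0=[] Q1=[P5] Q2=[P2]
t=34-39: P5@Q1 runs 5, rem=7, quantum used, demote→Q2. Q0=[] Q1=[] Q2=[P2,P5]
t=39-47: P2@Q2 runs 8, rem=0, completes. Q0=[] Q1=[] Q2=[P5]
t=47-54: P5@Q2 runs 7, rem=0, completes. Q0=[] Q1=[] Q2=[]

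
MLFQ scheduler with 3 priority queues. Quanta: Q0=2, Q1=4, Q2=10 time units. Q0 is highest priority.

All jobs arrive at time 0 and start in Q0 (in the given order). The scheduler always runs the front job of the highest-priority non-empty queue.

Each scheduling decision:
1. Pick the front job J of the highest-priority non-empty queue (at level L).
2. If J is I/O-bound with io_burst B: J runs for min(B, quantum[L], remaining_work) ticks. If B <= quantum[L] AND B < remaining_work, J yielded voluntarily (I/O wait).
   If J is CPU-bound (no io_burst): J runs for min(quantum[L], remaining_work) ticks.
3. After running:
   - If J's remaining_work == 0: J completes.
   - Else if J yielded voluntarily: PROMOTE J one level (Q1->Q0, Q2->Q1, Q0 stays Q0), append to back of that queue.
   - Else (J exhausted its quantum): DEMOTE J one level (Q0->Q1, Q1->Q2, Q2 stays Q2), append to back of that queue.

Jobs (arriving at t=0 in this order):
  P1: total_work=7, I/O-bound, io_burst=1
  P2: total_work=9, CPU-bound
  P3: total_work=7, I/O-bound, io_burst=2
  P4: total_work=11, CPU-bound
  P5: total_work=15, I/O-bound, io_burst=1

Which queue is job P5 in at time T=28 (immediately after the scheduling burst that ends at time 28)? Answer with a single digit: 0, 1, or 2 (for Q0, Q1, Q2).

Answer: 0

Derivation:
t=0-1: P1@Q0 runs 1, rem=6, I/O yield, promote→Q0. Q0=[P2,P3,P4,P5,P1] Q1=[] Q2=[]
t=1-3: P2@Q0 runs 2, rem=7, quantum used, demote→Q1. Q0=[P3,P4,P5,P1] Q1=[P2] Q2=[]
t=3-5: P3@Q0 runs 2, rem=5, I/O yield, promote→Q0. Q0=[P4,P5,P1,P3] Q1=[P2] Q2=[]
t=5-7: P4@Q0 runs 2, rem=9, quantum used, demote→Q1. Q0=[P5,P1,P3] Q1=[P2,P4] Q2=[]
t=7-8: P5@Q0 runs 1, rem=14, I/O yield, promote→Q0. Q0=[P1,P3,P5] Q1=[P2,P4] Q2=[]
t=8-9: P1@Q0 runs 1, rem=5, I/O yield, promote→Q0. Q0=[P3,P5,P1] Q1=[P2,P4] Q2=[]
t=9-11: P3@Q0 runs 2, rem=3, I/O yield, promote→Q0. Q0=[P5,P1,P3] Q1=[P2,P4] Q2=[]
t=11-12: P5@Q0 runs 1, rem=13, I/O yield, promote→Q0. Q0=[P1,P3,P5] Q1=[P2,P4] Q2=[]
t=12-13: P1@Q0 runs 1, rem=4, I/O yield, promote→Q0. Q0=[P3,P5,P1] Q1=[P2,P4] Q2=[]
t=13-15: P3@Q0 runs 2, rem=1, I/O yield, promote→Q0. Q0=[P5,P1,P3] Q1=[P2,P4] Q2=[]
t=15-16: P5@Q0 runs 1, rem=12, I/O yield, promote→Q0. Q0=[P1,P3,P5] Q1=[P2,P4] Q2=[]
t=16-17: P1@Q0 runs 1, rem=3, I/O yield, promote→Q0. Q0=[P3,P5,P1] Q1=[P2,P4] Q2=[]
t=17-18: P3@Q0 runs 1, rem=0, completes. Q0=[P5,P1] Q1=[P2,P4] Q2=[]
t=18-19: P5@Q0 runs 1, rem=11, I/O yield, promote→Q0. Q0=[P1,P5] Q1=[P2,P4] Q2=[]
t=19-20: P1@Q0 runs 1, rem=2, I/O yield, promote→Q0. Q0=[P5,P1] Q1=[P2,P4] Q2=[]
t=20-21: P5@Q0 runs 1, rem=10, I/O yield, promote→Q0. Q0=[P1,P5] Q1=[P2,P4] Q2=[]
t=21-22: P1@Q0 runs 1, rem=1, I/O yield, promote→Q0. Q0=[P5,P1] Q1=[P2,P4] Q2=[]
t=22-23: P5@Q0 runs 1, rem=9, I/O yield, promote→Q0. Q0=[P1,P5] Q1=[P2,P4] Q2=[]
t=23-24: P1@Q0 runs 1, rem=0, completes. Q0=[P5] Q1=[P2,P4] Q2=[]
t=24-25: P5@Q0 runs 1, rem=8, I/O yield, promote→Q0. Q0=[P5] Q1=[P2,P4] Q2=[]
t=25-26: P5@Q0 runs 1, rem=7, I/O yield, promote→Q0. Q0=[P5] Q1=[P2,P4] Q2=[]
t=26-27: P5@Q0 runs 1, rem=6, I/O yield, promote→Q0. Q0=[P5] Q1=[P2,P4] Q2=[]
t=27-28: P5@Q0 runs 1, rem=5, I/O yield, promote→Q0. Q0=[P5] Q1=[P2,P4] Q2=[]
t=28-29: P5@Q0 runs 1, rem=4, I/O yield, promote→Q0. Q0=[P5] Q1=[P2,P4] Q2=[]
t=29-30: P5@Q0 runs 1, rem=3, I/O yield, promote→Q0. Q0=[P5] Q1=[P2,P4] Q2=[]
t=30-31: P5@Q0 runs 1, rem=2, I/O yield, promote→Q0. Q0=[P5] Q1=[P2,P4] Q2=[]
t=31-32: P5@Q0 runs 1, rem=1, I/O yield, promote→Q0. Q0=[P5] Q1=[P2,P4] Q2=[]
t=32-33: P5@Q0 runs 1, rem=0, completes. Q0=[] Q1=[P2,P4] Q2=[]
t=33-37: P2@Q1 runs 4, rem=3, quantum used, demote→Q2. Q0=[] Q1=[P4] Q2=[P2]
t=37-41: P4@Q1 runs 4, rem=5, quantum used, demote→Q2. Q0=[] Q1=[] Q2=[P2,P4]
t=41-44: P2@Q2 runs 3, rem=0, completes. Q0=[] Q1=[] Q2=[P4]
t=44-49: P4@Q2 runs 5, rem=0, completes. Q0=[] Q1=[] Q2=[]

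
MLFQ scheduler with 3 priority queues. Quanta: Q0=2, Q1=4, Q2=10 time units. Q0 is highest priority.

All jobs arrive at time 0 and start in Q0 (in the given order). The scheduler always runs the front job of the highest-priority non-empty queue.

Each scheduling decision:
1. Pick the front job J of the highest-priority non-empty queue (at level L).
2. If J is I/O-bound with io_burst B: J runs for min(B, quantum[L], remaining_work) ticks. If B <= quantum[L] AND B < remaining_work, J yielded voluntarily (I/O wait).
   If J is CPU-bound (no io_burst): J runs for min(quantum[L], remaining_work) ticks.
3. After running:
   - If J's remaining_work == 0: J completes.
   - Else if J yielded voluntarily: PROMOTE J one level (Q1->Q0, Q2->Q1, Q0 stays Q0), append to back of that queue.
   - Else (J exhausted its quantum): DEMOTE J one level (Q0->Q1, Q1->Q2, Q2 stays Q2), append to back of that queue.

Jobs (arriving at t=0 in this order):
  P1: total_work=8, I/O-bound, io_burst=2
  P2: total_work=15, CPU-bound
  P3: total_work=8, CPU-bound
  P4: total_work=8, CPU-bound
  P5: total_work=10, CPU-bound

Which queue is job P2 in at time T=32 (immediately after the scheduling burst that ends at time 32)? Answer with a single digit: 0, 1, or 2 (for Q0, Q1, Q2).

t=0-2: P1@Q0 runs 2, rem=6, I/O yield, promote→Q0. Q0=[P2,P3,P4,P5,P1] Q1=[] Q2=[]
t=2-4: P2@Q0 runs 2, rem=13, quantum used, demote→Q1. Q0=[P3,P4,P5,P1] Q1=[P2] Q2=[]
t=4-6: P3@Q0 runs 2, rem=6, quantum used, demote→Q1. Q0=[P4,P5,P1] Q1=[P2,P3] Q2=[]
t=6-8: P4@Q0 runs 2, rem=6, quantum used, demote→Q1. Q0=[P5,P1] Q1=[P2,P3,P4] Q2=[]
t=8-10: P5@Q0 runs 2, rem=8, quantum used, demote→Q1. Q0=[P1] Q1=[P2,P3,P4,P5] Q2=[]
t=10-12: P1@Q0 runs 2, rem=4, I/O yield, promote→Q0. Q0=[P1] Q1=[P2,P3,P4,P5] Q2=[]
t=12-14: P1@Q0 runs 2, rem=2, I/O yield, promote→Q0. Q0=[P1] Q1=[P2,P3,P4,P5] Q2=[]
t=14-16: P1@Q0 runs 2, rem=0, completes. Q0=[] Q1=[P2,P3,P4,P5] Q2=[]
t=16-20: P2@Q1 runs 4, rem=9, quantum used, demote→Q2. Q0=[] Q1=[P3,P4,P5] Q2=[P2]
t=20-24: P3@Q1 runs 4, rem=2, quantum used, demote→Q2. Q0=[] Q1=[P4,P5] Q2=[P2,P3]
t=24-28: P4@Q1 runs 4, rem=2, quantum used, demote→Q2. Q0=[] Q1=[P5] Q2=[P2,P3,P4]
t=28-32: P5@Q1 runs 4, rem=4, quantum used, demote→Q2. Q0=[] Q1=[] Q2=[P2,P3,P4,P5]
t=32-41: P2@Q2 runs 9, rem=0, completes. Q0=[] Q1=[] Q2=[P3,P4,P5]
t=41-43: P3@Q2 runs 2, rem=0, completes. Q0=[] Q1=[] Q2=[P4,P5]
t=43-45: P4@Q2 runs 2, rem=0, completes. Q0=[] Q1=[] Q2=[P5]
t=45-49: P5@Q2 runs 4, rem=0, completes. Q0=[] Q1=[] Q2=[]

Answer: 2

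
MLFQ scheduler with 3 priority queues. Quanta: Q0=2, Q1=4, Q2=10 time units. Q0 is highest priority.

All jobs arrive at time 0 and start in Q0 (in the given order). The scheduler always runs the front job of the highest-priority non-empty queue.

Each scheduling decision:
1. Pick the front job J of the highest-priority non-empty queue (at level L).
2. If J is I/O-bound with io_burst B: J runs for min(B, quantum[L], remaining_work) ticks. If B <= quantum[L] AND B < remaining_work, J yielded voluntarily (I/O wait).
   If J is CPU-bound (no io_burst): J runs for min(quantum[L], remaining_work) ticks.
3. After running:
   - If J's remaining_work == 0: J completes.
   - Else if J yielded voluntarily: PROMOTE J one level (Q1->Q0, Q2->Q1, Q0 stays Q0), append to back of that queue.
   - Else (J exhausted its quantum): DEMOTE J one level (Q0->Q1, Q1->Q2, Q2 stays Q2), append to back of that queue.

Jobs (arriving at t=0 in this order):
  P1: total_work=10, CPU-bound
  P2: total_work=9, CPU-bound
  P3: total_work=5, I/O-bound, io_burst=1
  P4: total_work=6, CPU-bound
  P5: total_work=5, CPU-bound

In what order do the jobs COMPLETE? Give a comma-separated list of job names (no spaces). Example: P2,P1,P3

Answer: P3,P4,P5,P1,P2

Derivation:
t=0-2: P1@Q0 runs 2, rem=8, quantum used, demote→Q1. Q0=[P2,P3,P4,P5] Q1=[P1] Q2=[]
t=2-4: P2@Q0 runs 2, rem=7, quantum used, demote→Q1. Q0=[P3,P4,P5] Q1=[P1,P2] Q2=[]
t=4-5: P3@Q0 runs 1, rem=4, I/O yield, promote→Q0. Q0=[P4,P5,P3] Q1=[P1,P2] Q2=[]
t=5-7: P4@Q0 runs 2, rem=4, quantum used, demote→Q1. Q0=[P5,P3] Q1=[P1,P2,P4] Q2=[]
t=7-9: P5@Q0 runs 2, rem=3, quantum used, demote→Q1. Q0=[P3] Q1=[P1,P2,P4,P5] Q2=[]
t=9-10: P3@Q0 runs 1, rem=3, I/O yield, promote→Q0. Q0=[P3] Q1=[P1,P2,P4,P5] Q2=[]
t=10-11: P3@Q0 runs 1, rem=2, I/O yield, promote→Q0. Q0=[P3] Q1=[P1,P2,P4,P5] Q2=[]
t=11-12: P3@Q0 runs 1, rem=1, I/O yield, promote→Q0. Q0=[P3] Q1=[P1,P2,P4,P5] Q2=[]
t=12-13: P3@Q0 runs 1, rem=0, completes. Q0=[] Q1=[P1,P2,P4,P5] Q2=[]
t=13-17: P1@Q1 runs 4, rem=4, quantum used, demote→Q2. Q0=[] Q1=[P2,P4,P5] Q2=[P1]
t=17-21: P2@Q1 runs 4, rem=3, quantum used, demote→Q2. Q0=[] Q1=[P4,P5] Q2=[P1,P2]
t=21-25: P4@Q1 runs 4, rem=0, completes. Q0=[] Q1=[P5] Q2=[P1,P2]
t=25-28: P5@Q1 runs 3, rem=0, completes. Q0=[] Q1=[] Q2=[P1,P2]
t=28-32: P1@Q2 runs 4, rem=0, completes. Q0=[] Q1=[] Q2=[P2]
t=32-35: P2@Q2 runs 3, rem=0, completes. Q0=[] Q1=[] Q2=[]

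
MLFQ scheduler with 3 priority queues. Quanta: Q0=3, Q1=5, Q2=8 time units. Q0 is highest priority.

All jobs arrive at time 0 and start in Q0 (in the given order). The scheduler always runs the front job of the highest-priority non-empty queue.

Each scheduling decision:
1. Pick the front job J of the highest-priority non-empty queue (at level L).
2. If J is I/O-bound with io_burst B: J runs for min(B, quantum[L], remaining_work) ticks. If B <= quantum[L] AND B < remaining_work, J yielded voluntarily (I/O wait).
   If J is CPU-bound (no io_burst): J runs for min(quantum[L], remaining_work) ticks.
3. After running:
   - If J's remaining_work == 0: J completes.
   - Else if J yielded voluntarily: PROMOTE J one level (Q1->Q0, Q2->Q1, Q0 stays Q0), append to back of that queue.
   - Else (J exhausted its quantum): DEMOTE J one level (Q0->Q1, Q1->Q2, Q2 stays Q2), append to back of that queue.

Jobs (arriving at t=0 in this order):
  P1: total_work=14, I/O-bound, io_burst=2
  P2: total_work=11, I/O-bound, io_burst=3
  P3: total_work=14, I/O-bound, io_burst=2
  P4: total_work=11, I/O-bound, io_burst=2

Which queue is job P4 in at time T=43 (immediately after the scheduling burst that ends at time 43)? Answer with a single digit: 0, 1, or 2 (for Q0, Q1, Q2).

t=0-2: P1@Q0 runs 2, rem=12, I/O yield, promote→Q0. Q0=[P2,P3,P4,P1] Q1=[] Q2=[]
t=2-5: P2@Q0 runs 3, rem=8, I/O yield, promote→Q0. Q0=[P3,P4,P1,P2] Q1=[] Q2=[]
t=5-7: P3@Q0 runs 2, rem=12, I/O yield, promote→Q0. Q0=[P4,P1,P2,P3] Q1=[] Q2=[]
t=7-9: P4@Q0 runs 2, rem=9, I/O yield, promote→Q0. Q0=[P1,P2,P3,P4] Q1=[] Q2=[]
t=9-11: P1@Q0 runs 2, rem=10, I/O yield, promote→Q0. Q0=[P2,P3,P4,P1] Q1=[] Q2=[]
t=11-14: P2@Q0 runs 3, rem=5, I/O yield, promote→Q0. Q0=[P3,P4,P1,P2] Q1=[] Q2=[]
t=14-16: P3@Q0 runs 2, rem=10, I/O yield, promote→Q0. Q0=[P4,P1,P2,P3] Q1=[] Q2=[]
t=16-18: P4@Q0 runs 2, rem=7, I/O yield, promote→Q0. Q0=[P1,P2,P3,P4] Q1=[] Q2=[]
t=18-20: P1@Q0 runs 2, rem=8, I/O yield, promote→Q0. Q0=[P2,P3,P4,P1] Q1=[] Q2=[]
t=20-23: P2@Q0 runs 3, rem=2, I/O yield, promote→Q0. Q0=[P3,P4,P1,P2] Q1=[] Q2=[]
t=23-25: P3@Q0 runs 2, rem=8, I/O yield, promote→Q0. Q0=[P4,P1,P2,P3] Q1=[] Q2=[]
t=25-27: P4@Q0 runs 2, rem=5, I/O yield, promote→Q0. Q0=[P1,P2,P3,P4] Q1=[] Q2=[]
t=27-29: P1@Q0 runs 2, rem=6, I/O yield, promote→Q0. Q0=[P2,P3,P4,P1] Q1=[] Q2=[]
t=29-31: P2@Q0 runs 2, rem=0, completes. Q0=[P3,P4,P1] Q1=[] Q2=[]
t=31-33: P3@Q0 runs 2, rem=6, I/O yield, promote→Q0. Q0=[P4,P1,P3] Q1=[] Q2=[]
t=33-35: P4@Q0 runs 2, rem=3, I/O yield, promote→Q0. Q0=[P1,P3,P4] Q1=[] Q2=[]
t=35-37: P1@Q0 runs 2, rem=4, I/O yield, promote→Q0. Q0=[P3,P4,P1] Q1=[] Q2=[]
t=37-39: P3@Q0 runs 2, rem=4, I/O yield, promote→Q0. Q0=[P4,P1,P3] Q1=[] Q2=[]
t=39-41: P4@Q0 runs 2, rem=1, I/O yield, promote→Q0. Q0=[P1,P3,P4] Q1=[] Q2=[]
t=41-43: P1@Q0 runs 2, rem=2, I/O yield, promote→Q0. Q0=[P3,P4,P1] Q1=[] Q2=[]
t=43-45: P3@Q0 runs 2, rem=2, I/O yield, promote→Q0. Q0=[P4,P1,P3] Q1=[] Q2=[]
t=45-46: P4@Q0 runs 1, rem=0, completes. Q0=[P1,P3] Q1=[] Q2=[]
t=46-48: P1@Q0 runs 2, rem=0, completes. Q0=[P3] Q1=[] Q2=[]
t=48-50: P3@Q0 runs 2, rem=0, completes. Q0=[] Q1=[] Q2=[]

Answer: 0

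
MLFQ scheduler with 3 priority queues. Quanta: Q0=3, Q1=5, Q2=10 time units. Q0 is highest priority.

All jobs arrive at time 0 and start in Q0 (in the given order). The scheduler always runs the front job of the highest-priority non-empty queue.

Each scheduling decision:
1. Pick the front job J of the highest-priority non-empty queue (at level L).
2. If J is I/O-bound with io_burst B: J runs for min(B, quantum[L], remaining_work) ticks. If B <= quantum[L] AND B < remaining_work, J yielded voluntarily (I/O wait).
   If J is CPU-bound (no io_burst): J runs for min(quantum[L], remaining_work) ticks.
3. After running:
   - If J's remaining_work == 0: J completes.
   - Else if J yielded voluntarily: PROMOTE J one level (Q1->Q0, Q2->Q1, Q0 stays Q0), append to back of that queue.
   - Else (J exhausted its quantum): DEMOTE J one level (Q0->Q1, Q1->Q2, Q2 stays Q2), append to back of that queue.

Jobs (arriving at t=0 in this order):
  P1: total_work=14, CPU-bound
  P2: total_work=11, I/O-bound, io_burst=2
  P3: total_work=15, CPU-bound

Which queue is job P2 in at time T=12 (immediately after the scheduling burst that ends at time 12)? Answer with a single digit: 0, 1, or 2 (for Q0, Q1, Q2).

t=0-3: P1@Q0 runs 3, rem=11, quantum used, demote→Q1. Q0=[P2,P3] Q1=[P1] Q2=[]
t=3-5: P2@Q0 runs 2, rem=9, I/O yield, promote→Q0. Q0=[P3,P2] Q1=[P1] Q2=[]
t=5-8: P3@Q0 runs 3, rem=12, quantum used, demote→Q1. Q0=[P2] Q1=[P1,P3] Q2=[]
t=8-10: P2@Q0 runs 2, rem=7, I/O yield, promote→Q0. Q0=[P2] Q1=[P1,P3] Q2=[]
t=10-12: P2@Q0 runs 2, rem=5, I/O yield, promote→Q0. Q0=[P2] Q1=[P1,P3] Q2=[]
t=12-14: P2@Q0 runs 2, rem=3, I/O yield, promote→Q0. Q0=[P2] Q1=[P1,P3] Q2=[]
t=14-16: P2@Q0 runs 2, rem=1, I/O yield, promote→Q0. Q0=[P2] Q1=[P1,P3] Q2=[]
t=16-17: P2@Q0 runs 1, rem=0, completes. Q0=[] Q1=[P1,P3] Q2=[]
t=17-22: P1@Q1 runs 5, rem=6, quantum used, demote→Q2. Q0=[] Q1=[P3] Q2=[P1]
t=22-27: P3@Q1 runs 5, rem=7, quantum used, demote→Q2. Q0=[] Q1=[] Q2=[P1,P3]
t=27-33: P1@Q2 runs 6, rem=0, completes. Q0=[] Q1=[] Q2=[P3]
t=33-40: P3@Q2 runs 7, rem=0, completes. Q0=[] Q1=[] Q2=[]

Answer: 0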